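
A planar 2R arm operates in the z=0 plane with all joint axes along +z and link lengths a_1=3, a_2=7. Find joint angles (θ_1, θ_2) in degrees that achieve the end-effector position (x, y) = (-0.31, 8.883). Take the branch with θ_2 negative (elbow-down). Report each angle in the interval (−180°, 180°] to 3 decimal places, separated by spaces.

134.998 -59.994

cos θ_2 = (79.0038−3²−7²)/(2·3·7) = 0.5001; θ_2 = -59.9940° (elbow-down)
β = atan2(8.8830,-0.3100) = 91.9987°; ψ = atan2(-6.0618,6.5006) = -42.9994°
θ_1 = β − ψ = 134.9981°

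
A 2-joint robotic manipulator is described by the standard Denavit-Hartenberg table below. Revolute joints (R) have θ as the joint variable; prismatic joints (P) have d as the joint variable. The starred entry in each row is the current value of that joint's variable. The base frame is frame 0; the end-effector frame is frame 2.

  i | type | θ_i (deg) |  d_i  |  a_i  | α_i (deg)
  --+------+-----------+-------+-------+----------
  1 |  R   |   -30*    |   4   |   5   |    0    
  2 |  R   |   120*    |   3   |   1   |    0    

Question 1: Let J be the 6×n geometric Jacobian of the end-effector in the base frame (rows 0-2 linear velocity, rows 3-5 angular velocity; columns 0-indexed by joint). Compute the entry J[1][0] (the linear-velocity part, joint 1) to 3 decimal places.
4.330

axis z_0 = ẑ; lever o_n−o_0 = (4.3301,-1.5000,7.0000)
cross product → J_v[:, 0] = (1.5000,4.3301,-0.0000)
J_ω[:, 0] = z_0
entry J[1][0] = 4.3301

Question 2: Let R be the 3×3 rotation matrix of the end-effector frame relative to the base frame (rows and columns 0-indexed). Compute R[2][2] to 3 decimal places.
1.000

End-effector z-axis (col 2 of R) = (0.0000,0.0000,1.0000)
R[2][2] = 1.0000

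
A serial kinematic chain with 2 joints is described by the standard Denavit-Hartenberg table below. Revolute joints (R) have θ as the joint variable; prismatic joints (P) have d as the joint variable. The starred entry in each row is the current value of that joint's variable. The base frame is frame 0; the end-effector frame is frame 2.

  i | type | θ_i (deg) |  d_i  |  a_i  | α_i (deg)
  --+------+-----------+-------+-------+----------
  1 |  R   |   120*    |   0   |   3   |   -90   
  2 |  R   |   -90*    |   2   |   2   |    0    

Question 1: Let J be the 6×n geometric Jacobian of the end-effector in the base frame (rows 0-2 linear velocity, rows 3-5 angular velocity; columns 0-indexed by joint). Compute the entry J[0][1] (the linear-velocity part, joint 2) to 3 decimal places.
-1.000

axis z_1 = (-0.8660,-0.5000,0.0000); lever o_n−o_1 = (-1.7321,-1.0000,2.0000)
cross product → J_v[:, 1] = (-1.0000,1.7321,-0.0000)
J_ω[:, 1] = z_1
entry J[0][1] = -1.0000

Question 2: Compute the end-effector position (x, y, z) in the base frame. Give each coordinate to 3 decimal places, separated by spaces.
after link 1: o_1 = (-1.5000, 2.5981, 0.0000)
after link 2: o_2 = (-3.2321, 1.5981, 2.0000)

-3.232 1.598 2.000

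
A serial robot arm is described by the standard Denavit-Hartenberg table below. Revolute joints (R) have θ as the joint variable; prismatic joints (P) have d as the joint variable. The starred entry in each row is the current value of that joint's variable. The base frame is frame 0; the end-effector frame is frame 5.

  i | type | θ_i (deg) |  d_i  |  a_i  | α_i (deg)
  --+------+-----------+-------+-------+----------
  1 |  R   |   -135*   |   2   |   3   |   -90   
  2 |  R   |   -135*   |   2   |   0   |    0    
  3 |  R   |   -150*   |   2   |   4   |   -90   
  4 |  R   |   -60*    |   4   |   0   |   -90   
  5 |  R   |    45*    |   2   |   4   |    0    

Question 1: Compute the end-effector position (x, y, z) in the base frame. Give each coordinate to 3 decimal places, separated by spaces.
1.224 -6.482 -5.206

after link 1: o_1 = (-2.1213, -2.1213, 2.0000)
after link 2: o_2 = (-0.7071, -3.5355, 2.0000)
after link 3: o_3 = (-0.0249, -5.6818, -1.8637)
after link 4: o_4 = (2.7071, -2.9497, -2.8990)
after link 5: o_5 = (1.2244, -6.4823, -5.2060)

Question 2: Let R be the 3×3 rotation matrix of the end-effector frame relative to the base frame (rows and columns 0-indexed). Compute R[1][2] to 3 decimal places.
0.195

End-effector z-axis (col 2 of R) = (-0.5120,0.1951,-0.8365)
R[1][2] = 0.1951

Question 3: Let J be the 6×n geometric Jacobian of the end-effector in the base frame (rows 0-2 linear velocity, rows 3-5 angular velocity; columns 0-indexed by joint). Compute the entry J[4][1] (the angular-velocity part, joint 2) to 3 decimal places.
axis z_1 = (0.7071,-0.7071,0.0000); lever o_n−o_1 = (3.3457,-4.3610,-7.2060)
cross product → J_v[:, 1] = (5.0954,5.0954,-0.7179)
J_ω[:, 1] = z_1
entry J[4][1] = -0.7071

-0.707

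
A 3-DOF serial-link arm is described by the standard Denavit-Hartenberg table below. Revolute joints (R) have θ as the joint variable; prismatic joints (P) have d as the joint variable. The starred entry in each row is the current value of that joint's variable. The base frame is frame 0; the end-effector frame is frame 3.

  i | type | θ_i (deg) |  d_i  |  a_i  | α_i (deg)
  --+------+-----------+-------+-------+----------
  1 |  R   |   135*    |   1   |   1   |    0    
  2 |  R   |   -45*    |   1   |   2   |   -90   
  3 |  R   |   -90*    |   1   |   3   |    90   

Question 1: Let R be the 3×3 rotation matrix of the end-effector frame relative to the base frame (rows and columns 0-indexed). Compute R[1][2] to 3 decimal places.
End-effector z-axis (col 2 of R) = (-0.0000,-1.0000,0.0000)
R[1][2] = -1.0000

-1.000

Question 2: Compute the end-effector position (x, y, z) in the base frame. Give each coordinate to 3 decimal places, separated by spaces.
-1.707 2.707 5.000

after link 1: o_1 = (-0.7071, 0.7071, 1.0000)
after link 2: o_2 = (-0.7071, 2.7071, 2.0000)
after link 3: o_3 = (-1.7071, 2.7071, 5.0000)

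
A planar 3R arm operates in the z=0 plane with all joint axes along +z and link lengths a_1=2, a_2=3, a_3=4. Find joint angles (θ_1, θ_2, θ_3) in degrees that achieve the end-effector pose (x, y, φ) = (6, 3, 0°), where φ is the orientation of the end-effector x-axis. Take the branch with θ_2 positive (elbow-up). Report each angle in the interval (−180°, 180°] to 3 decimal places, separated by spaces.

0.000 90.000 -90.000

wrist centre = target − a_3·(cos φ, sin φ) = (2.0000, 3.0000)
cos θ_2 = (13.0000−2²−3²)/(2·2·3) = 0.0000; θ_2 = 90.0000° (elbow-up)
β = atan2(3.0000,2.0000) = 56.3099°; ψ = atan2(3.0000,2.0000) = 56.3099°
θ_1 = β − ψ = 0.0000°
θ_3 = φ − θ_1 − θ_2 = -90.0000° (wrapped to (-180°,180°])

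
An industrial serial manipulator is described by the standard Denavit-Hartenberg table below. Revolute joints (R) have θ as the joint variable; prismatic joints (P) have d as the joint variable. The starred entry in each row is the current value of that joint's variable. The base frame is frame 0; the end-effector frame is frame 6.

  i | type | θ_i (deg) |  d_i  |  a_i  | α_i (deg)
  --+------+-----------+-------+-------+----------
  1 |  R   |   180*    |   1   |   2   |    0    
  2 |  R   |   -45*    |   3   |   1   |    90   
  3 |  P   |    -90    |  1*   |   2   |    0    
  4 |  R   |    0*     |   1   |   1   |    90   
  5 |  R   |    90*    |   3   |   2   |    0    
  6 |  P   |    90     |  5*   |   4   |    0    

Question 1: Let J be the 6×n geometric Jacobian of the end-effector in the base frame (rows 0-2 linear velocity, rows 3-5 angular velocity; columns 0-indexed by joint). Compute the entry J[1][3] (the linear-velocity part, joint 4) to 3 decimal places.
axis z_3 = (0.7071,0.7071,0.0000); lever o_n−o_3 = (7.7782,-3.5355,3.0000)
cross product → J_v[:, 3] = (2.1213,-2.1213,-8.0000)
J_ω[:, 3] = z_3
entry J[1][3] = -2.1213

-2.121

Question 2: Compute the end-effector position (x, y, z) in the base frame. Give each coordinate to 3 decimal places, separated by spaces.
after link 1: o_1 = (-2.0000, 0.0000, 1.0000)
after link 2: o_2 = (-2.7071, 0.7071, 4.0000)
after link 3: o_3 = (-2.0000, 1.4142, 2.0000)
after link 4: o_4 = (-1.2929, 2.1213, 1.0000)
after link 5: o_5 = (2.2426, 1.4142, 1.0000)
after link 6: o_6 = (5.7782, -2.1213, 5.0000)

5.778 -2.121 5.000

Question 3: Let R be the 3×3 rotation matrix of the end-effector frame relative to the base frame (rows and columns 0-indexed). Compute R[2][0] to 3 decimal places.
End-effector x-axis (col 0 of R) = (0.0000,-0.0000,1.0000)
R[2][0] = 1.0000

1.000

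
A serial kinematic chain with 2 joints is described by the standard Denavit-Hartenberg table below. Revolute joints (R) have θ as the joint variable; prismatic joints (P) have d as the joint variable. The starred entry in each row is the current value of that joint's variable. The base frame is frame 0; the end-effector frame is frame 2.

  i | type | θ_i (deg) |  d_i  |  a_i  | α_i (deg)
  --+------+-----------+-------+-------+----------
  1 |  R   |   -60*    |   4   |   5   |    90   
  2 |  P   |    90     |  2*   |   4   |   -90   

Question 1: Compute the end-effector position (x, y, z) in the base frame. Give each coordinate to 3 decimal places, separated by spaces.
0.768 -5.330 8.000

after link 1: o_1 = (2.5000, -4.3301, 4.0000)
after link 2: o_2 = (0.7679, -5.3301, 8.0000)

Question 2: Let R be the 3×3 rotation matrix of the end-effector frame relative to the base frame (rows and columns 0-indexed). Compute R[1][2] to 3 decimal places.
End-effector z-axis (col 2 of R) = (-0.5000,0.8660,0.0000)
R[1][2] = 0.8660

0.866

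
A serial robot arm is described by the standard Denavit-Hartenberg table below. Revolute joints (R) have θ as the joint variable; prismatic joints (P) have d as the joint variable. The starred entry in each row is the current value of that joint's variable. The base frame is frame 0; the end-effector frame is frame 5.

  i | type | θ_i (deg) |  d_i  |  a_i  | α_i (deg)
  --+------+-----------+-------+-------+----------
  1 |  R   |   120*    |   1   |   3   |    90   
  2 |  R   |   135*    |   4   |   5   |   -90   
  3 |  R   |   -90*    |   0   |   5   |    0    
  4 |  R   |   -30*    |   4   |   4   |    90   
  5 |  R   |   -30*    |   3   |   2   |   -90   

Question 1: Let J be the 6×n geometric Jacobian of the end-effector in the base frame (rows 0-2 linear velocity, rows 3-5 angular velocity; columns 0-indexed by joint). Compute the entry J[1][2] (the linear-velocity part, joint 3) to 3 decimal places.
axis z_2 = (0.3536,-0.6124,-0.7071); lever o_n−o_2 = (6.4589,5.7410,-5.9850)
cross product → J_v[:, 2] = (7.7246,-2.4511,5.9850)
J_ω[:, 2] = z_2
entry J[1][2] = -2.4511

-2.451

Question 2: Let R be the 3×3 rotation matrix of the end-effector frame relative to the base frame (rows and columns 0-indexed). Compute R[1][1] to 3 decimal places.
-0.280

End-effector y-axis (col 1 of R) = (0.7392,-0.2803,0.6124)
R[1][1] = -0.2803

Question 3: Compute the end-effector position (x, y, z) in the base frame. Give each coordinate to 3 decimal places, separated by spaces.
10.191 7.277 -1.449

after link 1: o_1 = (-1.5000, 2.5981, 1.0000)
after link 2: o_2 = (3.7319, 1.5362, 4.5355)
after link 3: o_3 = (8.0620, 4.0362, 4.5355)
after link 4: o_4 = (11.7691, 4.5435, 0.2929)
after link 5: o_5 = (10.1908, 7.2772, -1.4495)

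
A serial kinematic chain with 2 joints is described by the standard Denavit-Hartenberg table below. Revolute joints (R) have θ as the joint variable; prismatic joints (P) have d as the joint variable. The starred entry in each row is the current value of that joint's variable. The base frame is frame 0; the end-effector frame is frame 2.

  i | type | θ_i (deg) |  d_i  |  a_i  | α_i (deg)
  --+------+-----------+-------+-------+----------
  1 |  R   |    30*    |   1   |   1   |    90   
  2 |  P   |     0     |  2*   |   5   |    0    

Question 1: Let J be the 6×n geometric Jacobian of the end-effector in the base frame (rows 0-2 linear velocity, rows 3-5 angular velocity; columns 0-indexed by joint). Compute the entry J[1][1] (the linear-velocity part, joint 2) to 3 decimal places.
prismatic axis z_1 = (0.5000,-0.8660,0.0000)
J_v[:, 1] = z_1; J_ω[:, 1] = (0,0,0)
entry J[1][1] = -0.8660

-0.866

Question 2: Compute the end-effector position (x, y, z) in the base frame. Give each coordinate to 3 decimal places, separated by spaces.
6.196 1.268 1.000

after link 1: o_1 = (0.8660, 0.5000, 1.0000)
after link 2: o_2 = (6.1962, 1.2679, 1.0000)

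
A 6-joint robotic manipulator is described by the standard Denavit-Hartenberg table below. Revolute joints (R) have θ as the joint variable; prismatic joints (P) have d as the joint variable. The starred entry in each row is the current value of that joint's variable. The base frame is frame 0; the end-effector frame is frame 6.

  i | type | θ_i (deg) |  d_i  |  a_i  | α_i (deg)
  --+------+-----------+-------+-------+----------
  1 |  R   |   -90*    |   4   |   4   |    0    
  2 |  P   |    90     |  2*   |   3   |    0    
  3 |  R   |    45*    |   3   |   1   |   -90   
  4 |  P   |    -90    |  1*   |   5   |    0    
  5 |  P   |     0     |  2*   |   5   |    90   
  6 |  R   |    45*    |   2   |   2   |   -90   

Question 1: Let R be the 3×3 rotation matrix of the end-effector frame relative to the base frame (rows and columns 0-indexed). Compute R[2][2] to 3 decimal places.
End-effector z-axis (col 2 of R) = (-0.5000,0.5000,-0.7071)
R[2][2] = -0.7071

-0.707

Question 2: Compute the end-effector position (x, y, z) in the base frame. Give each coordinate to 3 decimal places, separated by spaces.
-0.828 -1.586 20.414

after link 1: o_1 = (0.0000, -4.0000, 4.0000)
after link 2: o_2 = (3.0000, -4.0000, 6.0000)
after link 3: o_3 = (3.7071, -3.2929, 9.0000)
after link 4: o_4 = (3.0000, -2.5858, 14.0000)
after link 5: o_5 = (1.5858, -1.1716, 19.0000)
after link 6: o_6 = (-0.8284, -1.5858, 20.4142)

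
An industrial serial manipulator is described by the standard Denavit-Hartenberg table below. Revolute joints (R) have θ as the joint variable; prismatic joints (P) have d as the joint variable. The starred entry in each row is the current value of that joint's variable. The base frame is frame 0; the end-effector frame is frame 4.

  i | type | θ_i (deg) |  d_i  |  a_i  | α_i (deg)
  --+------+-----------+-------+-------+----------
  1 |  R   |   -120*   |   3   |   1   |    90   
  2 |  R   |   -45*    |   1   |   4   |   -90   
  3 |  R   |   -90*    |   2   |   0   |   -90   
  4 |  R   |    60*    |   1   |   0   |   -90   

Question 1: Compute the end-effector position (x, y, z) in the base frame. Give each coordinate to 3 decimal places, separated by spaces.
after link 1: o_1 = (-0.5000, -0.8660, 3.0000)
after link 2: o_2 = (-2.7802, -2.8155, 0.1716)
after link 3: o_3 = (-3.4873, -4.0403, 1.5858)
after link 4: o_4 = (-3.8409, -4.6526, 0.8787)

-3.841 -4.653 0.879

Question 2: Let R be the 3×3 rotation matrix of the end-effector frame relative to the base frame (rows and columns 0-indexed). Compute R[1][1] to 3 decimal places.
End-effector y-axis (col 1 of R) = (0.3536,0.6124,0.7071)
R[1][1] = 0.6124

0.612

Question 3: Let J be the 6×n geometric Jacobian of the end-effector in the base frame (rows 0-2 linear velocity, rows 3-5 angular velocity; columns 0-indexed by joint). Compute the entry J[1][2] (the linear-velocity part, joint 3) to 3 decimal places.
-0.500

axis z_2 = (-0.3536,-0.6124,0.7071); lever o_n−o_2 = (-1.0607,-1.8371,0.7071)
cross product → J_v[:, 2] = (0.8660,-0.5000,0.0000)
J_ω[:, 2] = z_2
entry J[1][2] = -0.5000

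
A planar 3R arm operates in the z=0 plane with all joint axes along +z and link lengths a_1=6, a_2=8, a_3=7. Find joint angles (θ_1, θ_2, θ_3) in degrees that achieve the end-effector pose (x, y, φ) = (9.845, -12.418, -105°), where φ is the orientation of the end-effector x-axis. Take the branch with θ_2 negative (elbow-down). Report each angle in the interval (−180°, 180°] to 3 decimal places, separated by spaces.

0.004 -45.006 -59.999

wrist centre = target − a_3·(cos φ, sin φ) = (11.6567, -5.6565)
cos θ_2 = (167.8756−6²−8²)/(2·6·8) = 0.7070; θ_2 = -45.0056° (elbow-down)
β = atan2(-5.6565,11.6567) = -25.8853°; ψ = atan2(-5.6574,11.6563) = -25.8897°
θ_1 = β − ψ = 0.0044°
θ_3 = φ − θ_1 − θ_2 = -59.9988° (wrapped to (-180°,180°])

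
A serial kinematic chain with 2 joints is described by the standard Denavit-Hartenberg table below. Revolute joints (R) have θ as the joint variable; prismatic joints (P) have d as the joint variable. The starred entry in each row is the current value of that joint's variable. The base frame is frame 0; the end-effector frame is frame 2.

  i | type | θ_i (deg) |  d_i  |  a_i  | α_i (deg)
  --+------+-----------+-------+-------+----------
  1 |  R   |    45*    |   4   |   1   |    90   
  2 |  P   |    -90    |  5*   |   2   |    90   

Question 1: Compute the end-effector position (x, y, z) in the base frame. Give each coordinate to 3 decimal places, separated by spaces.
after link 1: o_1 = (0.7071, 0.7071, 4.0000)
after link 2: o_2 = (4.2426, -2.8284, 2.0000)

4.243 -2.828 2.000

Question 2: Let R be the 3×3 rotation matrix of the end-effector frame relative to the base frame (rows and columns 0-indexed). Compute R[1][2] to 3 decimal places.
End-effector z-axis (col 2 of R) = (-0.7071,-0.7071,-0.0000)
R[1][2] = -0.7071

-0.707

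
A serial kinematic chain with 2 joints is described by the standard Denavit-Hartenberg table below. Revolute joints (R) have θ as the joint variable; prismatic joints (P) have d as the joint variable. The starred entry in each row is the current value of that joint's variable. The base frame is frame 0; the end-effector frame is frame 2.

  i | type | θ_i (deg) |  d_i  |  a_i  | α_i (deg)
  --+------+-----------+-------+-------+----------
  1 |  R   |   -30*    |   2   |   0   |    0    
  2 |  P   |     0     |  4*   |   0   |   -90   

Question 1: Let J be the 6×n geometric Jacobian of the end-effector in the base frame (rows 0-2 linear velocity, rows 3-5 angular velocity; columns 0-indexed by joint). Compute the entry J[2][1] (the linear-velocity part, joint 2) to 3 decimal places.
prismatic axis z_1 = (0.0000,0.0000,1.0000)
J_v[:, 1] = z_1; J_ω[:, 1] = (0,0,0)
entry J[2][1] = 1.0000

1.000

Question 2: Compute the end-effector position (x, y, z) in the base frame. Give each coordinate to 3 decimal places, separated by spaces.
0.000 0.000 6.000

after link 1: o_1 = (0.0000, 0.0000, 2.0000)
after link 2: o_2 = (0.0000, 0.0000, 6.0000)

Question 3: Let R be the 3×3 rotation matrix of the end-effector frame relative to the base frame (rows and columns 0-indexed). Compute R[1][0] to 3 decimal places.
End-effector x-axis (col 0 of R) = (0.8660,-0.5000,0.0000)
R[1][0] = -0.5000

-0.500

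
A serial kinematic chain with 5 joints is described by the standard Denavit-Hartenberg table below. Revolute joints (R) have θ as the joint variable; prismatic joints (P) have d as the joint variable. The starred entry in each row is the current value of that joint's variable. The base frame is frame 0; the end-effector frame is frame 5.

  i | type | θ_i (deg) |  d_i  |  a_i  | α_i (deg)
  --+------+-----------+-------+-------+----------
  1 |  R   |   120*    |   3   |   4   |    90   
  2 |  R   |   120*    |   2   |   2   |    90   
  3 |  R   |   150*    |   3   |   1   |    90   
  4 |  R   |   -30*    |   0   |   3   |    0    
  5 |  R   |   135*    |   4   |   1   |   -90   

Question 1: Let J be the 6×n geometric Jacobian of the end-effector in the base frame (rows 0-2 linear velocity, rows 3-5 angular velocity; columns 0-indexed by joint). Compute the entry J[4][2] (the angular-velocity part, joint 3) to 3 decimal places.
axis z_2 = (-0.4330,0.7500,0.5000); lever o_n−o_2 = (3.1552,4.8025,0.4606)
cross product → J_v[:, 2] = (-2.0558,1.7770,-4.4459)
J_ω[:, 2] = z_2
entry J[4][2] = 0.7500

0.750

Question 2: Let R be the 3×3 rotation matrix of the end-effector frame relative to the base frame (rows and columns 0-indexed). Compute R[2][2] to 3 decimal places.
End-effector z-axis (col 2 of R) = (-0.0971,-0.7978,0.5950)
R[2][2] = 0.5950

0.595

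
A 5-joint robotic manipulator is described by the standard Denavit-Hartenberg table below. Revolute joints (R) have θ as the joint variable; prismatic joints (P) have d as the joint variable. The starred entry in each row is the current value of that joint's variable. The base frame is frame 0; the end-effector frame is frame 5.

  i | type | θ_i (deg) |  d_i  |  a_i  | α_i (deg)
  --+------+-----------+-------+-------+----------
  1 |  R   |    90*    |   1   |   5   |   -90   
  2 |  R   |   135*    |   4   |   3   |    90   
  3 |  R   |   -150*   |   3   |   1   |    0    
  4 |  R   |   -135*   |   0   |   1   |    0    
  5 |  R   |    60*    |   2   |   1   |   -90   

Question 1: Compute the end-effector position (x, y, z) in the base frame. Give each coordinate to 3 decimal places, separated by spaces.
-5.173 7.344 -3.727

after link 1: o_1 = (0.0000, 5.0000, 1.0000)
after link 2: o_2 = (-4.0000, 2.8787, -1.1213)
after link 3: o_3 = (-3.5000, 5.6124, -2.6303)
after link 4: o_4 = (-4.4659, 5.4294, -2.8133)
after link 5: o_5 = (-5.1730, 7.3436, -3.7275)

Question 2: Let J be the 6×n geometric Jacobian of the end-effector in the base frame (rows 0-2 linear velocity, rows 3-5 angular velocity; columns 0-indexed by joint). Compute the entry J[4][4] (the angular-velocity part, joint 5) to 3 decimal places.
axis z_4 = (-0.0000,0.7071,-0.7071); lever o_n−o_4 = (-0.7071,1.9142,-0.9142)
cross product → J_v[:, 4] = (0.7071,0.5000,0.5000)
J_ω[:, 4] = z_4
entry J[4][4] = 0.7071

0.707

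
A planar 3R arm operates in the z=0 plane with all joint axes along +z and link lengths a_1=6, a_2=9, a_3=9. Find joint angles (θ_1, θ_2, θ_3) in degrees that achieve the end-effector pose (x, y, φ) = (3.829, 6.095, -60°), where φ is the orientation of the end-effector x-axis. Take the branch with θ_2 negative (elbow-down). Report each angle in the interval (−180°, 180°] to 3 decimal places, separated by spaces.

120.005 -45.005 -135.000

wrist centre = target − a_3·(cos φ, sin φ) = (-0.6710, 13.8892)
cos θ_2 = (193.3609−6²−9²)/(2·6·9) = 0.7070; θ_2 = -45.0050° (elbow-down)
β = atan2(13.8892,-0.6710) = 92.7659°; ψ = atan2(-6.3645,12.3634) = -27.2388°
θ_1 = β − ψ = 120.0046°
θ_3 = φ − θ_1 − θ_2 = -134.9997° (wrapped to (-180°,180°])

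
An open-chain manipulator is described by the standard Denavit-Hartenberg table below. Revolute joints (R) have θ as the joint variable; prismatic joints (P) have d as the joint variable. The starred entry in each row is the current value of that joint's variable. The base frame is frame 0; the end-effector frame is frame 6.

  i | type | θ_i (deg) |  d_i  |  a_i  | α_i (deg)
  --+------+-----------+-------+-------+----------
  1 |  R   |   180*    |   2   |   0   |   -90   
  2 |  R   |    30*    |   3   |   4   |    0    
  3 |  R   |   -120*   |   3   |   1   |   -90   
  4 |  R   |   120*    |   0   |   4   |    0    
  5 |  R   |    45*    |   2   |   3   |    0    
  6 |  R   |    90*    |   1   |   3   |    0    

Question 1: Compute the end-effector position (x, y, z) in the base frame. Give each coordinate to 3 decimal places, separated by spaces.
after link 1: o_1 = (0.0000, 0.0000, 2.0000)
after link 2: o_2 = (-3.4641, -3.0000, 0.0000)
after link 3: o_3 = (-3.4641, -6.0000, 1.0000)
after link 4: o_4 = (-3.4641, -2.5359, -1.0000)
after link 5: o_5 = (-5.4641, -1.7594, -3.8978)
after link 6: o_6 = (-6.4641, -4.6572, -4.6742)

-6.464 -4.657 -4.674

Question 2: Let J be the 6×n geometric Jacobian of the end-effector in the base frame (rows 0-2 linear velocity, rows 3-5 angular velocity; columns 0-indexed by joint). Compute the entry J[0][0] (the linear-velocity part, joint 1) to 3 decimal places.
4.657

axis z_0 = ẑ; lever o_n−o_0 = (-6.4641,-4.6572,-4.6742)
cross product → J_v[:, 0] = (4.6572,-6.4641,0.0000)
J_ω[:, 0] = z_0
entry J[0][0] = 4.6572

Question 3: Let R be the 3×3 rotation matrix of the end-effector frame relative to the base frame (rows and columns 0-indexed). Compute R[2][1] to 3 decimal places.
End-effector y-axis (col 1 of R) = (-0.0000,-0.2588,0.9659)
R[2][1] = 0.9659

0.966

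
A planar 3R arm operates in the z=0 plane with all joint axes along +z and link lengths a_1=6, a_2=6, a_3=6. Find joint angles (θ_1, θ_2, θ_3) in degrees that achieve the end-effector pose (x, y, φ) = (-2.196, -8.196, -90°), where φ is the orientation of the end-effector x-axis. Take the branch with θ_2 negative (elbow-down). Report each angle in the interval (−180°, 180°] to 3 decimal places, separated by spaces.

wrist centre = target − a_3·(cos φ, sin φ) = (-2.1960, -2.1960)
cos θ_2 = (9.6448−6²−6²)/(2·6·6) = -0.8660; θ_2 = -150.0021° (elbow-down)
β = atan2(-2.1960,-2.1960) = -135.0000°; ψ = atan2(-2.9998,0.8037) = -75.0011°
θ_1 = β − ψ = -59.9989°
θ_3 = φ − θ_1 − θ_2 = 120.0011° (wrapped to (-180°,180°])

-59.999 -150.002 120.001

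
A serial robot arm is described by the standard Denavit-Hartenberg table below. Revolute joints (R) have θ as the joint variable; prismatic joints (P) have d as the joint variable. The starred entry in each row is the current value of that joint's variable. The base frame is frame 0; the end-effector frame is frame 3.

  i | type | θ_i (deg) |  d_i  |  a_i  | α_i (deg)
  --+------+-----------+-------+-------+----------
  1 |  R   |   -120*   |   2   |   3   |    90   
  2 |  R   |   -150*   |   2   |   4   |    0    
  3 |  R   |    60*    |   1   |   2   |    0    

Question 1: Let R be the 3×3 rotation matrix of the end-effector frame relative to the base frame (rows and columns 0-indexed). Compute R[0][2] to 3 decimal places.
End-effector z-axis (col 2 of R) = (-0.8660,0.5000,0.0000)
R[0][2] = -0.8660

-0.866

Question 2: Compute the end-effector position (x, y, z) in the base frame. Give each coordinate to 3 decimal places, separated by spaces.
-2.366 1.902 -2.000

after link 1: o_1 = (-1.5000, -2.5981, 2.0000)
after link 2: o_2 = (-1.5000, 1.4019, 0.0000)
after link 3: o_3 = (-2.3660, 1.9019, -2.0000)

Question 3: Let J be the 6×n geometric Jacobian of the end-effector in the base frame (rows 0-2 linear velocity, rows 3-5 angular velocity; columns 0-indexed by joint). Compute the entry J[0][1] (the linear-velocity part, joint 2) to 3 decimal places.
axis z_1 = (-0.8660,0.5000,0.0000); lever o_n−o_1 = (-0.8660,4.5000,-4.0000)
cross product → J_v[:, 1] = (-2.0000,-3.4641,-3.4641)
J_ω[:, 1] = z_1
entry J[0][1] = -2.0000

-2.000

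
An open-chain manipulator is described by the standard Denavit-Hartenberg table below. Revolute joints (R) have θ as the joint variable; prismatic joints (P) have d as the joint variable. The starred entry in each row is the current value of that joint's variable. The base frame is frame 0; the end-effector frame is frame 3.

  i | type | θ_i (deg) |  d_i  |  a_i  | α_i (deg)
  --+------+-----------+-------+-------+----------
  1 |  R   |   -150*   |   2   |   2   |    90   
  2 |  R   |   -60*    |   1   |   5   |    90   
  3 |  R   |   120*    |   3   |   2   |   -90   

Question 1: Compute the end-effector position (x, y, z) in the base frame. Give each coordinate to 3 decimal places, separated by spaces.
after link 1: o_1 = (-1.7321, -1.0000, 2.0000)
after link 2: o_2 = (-4.3971, -1.3840, -2.3301)
after link 3: o_3 = (-2.5801, 1.6651, -2.9641)

-2.580 1.665 -2.964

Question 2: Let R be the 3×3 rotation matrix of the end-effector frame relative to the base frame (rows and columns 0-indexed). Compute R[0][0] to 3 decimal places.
End-effector x-axis (col 0 of R) = (-0.2165,0.8750,0.4330)
R[0][0] = -0.2165

-0.217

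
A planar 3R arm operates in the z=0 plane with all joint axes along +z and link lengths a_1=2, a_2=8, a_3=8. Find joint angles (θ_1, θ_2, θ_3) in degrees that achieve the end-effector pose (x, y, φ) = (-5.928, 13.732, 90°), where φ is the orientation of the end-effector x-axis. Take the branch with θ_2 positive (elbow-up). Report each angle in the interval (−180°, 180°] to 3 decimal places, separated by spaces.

wrist centre = target − a_3·(cos φ, sin φ) = (-5.9280, 5.7320)
cos θ_2 = (67.9970−2²−8²)/(2·2·8) = -0.0001; θ_2 = 90.0054° (elbow-up)
β = atan2(5.7320,-5.9280) = 135.9630°; ψ = atan2(8.0000,1.9993) = 75.9688°
θ_1 = β − ψ = 59.9942°
θ_3 = φ − θ_1 − θ_2 = -59.9996° (wrapped to (-180°,180°])

59.994 90.005 -60.000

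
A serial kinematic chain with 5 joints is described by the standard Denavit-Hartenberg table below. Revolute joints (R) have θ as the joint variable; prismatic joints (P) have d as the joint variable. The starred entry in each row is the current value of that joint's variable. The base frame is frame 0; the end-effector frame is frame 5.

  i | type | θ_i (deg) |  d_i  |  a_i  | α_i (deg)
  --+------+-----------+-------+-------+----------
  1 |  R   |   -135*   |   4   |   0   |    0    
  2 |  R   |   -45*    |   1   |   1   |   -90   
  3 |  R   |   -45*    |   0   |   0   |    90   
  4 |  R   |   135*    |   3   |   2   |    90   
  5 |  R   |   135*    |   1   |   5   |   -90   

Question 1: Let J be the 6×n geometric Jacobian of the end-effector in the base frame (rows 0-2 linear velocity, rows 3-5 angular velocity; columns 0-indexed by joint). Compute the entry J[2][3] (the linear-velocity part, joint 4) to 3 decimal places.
axis z_3 = (0.7071,0.0000,0.7071); lever o_n−o_3 = (3.3536,0.3787,5.8891)
cross product → J_v[:, 3] = (-0.2678,-1.7929,0.2678)
J_ω[:, 3] = z_3
entry J[2][3] = 0.2678

0.268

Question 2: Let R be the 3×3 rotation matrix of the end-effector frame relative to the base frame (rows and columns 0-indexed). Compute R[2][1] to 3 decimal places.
End-effector y-axis (col 1 of R) = (0.5000,0.7071,-0.5000)
R[2][1] = -0.5000

-0.500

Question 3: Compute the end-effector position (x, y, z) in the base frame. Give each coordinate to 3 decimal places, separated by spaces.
2.354 0.379 10.889

after link 1: o_1 = (0.0000, 0.0000, 4.0000)
after link 2: o_2 = (-1.0000, -0.0000, 5.0000)
after link 3: o_3 = (-1.0000, -0.0000, 5.0000)
after link 4: o_4 = (2.1213, -1.4142, 6.1213)
after link 5: o_5 = (2.3536, 0.3787, 10.8891)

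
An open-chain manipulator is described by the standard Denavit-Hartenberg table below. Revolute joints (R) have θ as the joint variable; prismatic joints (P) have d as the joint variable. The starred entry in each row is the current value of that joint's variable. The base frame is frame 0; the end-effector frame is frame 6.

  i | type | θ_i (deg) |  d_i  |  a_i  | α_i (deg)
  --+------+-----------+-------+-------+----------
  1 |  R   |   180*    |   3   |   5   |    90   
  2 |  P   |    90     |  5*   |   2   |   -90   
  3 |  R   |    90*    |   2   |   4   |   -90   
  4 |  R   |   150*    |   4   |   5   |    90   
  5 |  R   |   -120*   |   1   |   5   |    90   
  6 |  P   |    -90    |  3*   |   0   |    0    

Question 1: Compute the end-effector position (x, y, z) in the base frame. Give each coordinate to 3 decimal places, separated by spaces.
-3.817 0.415 3.830

after link 1: o_1 = (-5.0000, 0.0000, 3.0000)
after link 2: o_2 = (-5.0000, 5.0000, 5.0000)
after link 3: o_3 = (-3.0000, 1.0000, 5.0000)
after link 4: o_4 = (-5.5000, 5.3301, 1.0000)
after link 5: o_5 = (-5.1160, 2.6651, 5.3301)
after link 6: o_6 = (-3.8170, 0.4151, 3.8301)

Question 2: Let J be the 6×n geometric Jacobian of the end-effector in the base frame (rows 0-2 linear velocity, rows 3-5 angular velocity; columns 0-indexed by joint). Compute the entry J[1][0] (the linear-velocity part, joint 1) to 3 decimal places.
-3.817

axis z_0 = ẑ; lever o_n−o_0 = (-3.8170,0.4151,3.8301)
cross product → J_v[:, 0] = (-0.4151,-3.8170,0.0000)
J_ω[:, 0] = z_0
entry J[1][0] = -3.8170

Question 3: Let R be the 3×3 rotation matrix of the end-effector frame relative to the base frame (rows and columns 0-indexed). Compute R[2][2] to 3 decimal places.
-0.500

End-effector z-axis (col 2 of R) = (0.4330,-0.7500,-0.5000)
R[2][2] = -0.5000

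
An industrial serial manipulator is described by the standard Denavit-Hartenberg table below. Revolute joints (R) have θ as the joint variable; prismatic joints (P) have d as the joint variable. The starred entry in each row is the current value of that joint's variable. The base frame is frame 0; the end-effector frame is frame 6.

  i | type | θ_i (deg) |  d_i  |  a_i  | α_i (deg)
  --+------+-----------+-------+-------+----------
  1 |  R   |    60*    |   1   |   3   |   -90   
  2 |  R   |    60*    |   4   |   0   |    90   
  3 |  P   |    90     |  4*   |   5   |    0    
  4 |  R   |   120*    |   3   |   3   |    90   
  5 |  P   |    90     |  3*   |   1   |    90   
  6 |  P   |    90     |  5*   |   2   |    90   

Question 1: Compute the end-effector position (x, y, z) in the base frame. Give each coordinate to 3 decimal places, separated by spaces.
after link 1: o_1 = (1.5000, 2.5981, 1.0000)
after link 2: o_2 = (-1.9641, 4.5981, 1.0000)
after link 3: o_3 = (-4.5622, 10.0981, 3.0000)
after link 4: o_4 = (-2.6136, 10.4731, 6.7500)
after link 5: o_5 = (-4.8056, 11.8726, 8.5490)
after link 6: o_6 = (-5.4731, 9.1806, 13.1651)

-5.473 9.181 13.165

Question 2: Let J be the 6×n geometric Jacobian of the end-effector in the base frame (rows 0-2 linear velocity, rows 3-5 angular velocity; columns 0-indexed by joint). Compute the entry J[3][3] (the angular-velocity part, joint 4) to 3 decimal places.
axis z_3 = (0.4330,0.7500,0.5000); lever o_n−o_3 = (-0.9109,-0.9175,10.1651)
cross product → J_v[:, 3] = (8.0825,-4.8571,0.2859)
J_ω[:, 3] = z_3
entry J[3][3] = 0.4330

0.433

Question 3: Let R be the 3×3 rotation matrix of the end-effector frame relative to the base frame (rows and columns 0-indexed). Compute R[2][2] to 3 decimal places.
End-effector z-axis (col 2 of R) = (0.4330,0.7500,0.5000)
R[2][2] = 0.5000

0.500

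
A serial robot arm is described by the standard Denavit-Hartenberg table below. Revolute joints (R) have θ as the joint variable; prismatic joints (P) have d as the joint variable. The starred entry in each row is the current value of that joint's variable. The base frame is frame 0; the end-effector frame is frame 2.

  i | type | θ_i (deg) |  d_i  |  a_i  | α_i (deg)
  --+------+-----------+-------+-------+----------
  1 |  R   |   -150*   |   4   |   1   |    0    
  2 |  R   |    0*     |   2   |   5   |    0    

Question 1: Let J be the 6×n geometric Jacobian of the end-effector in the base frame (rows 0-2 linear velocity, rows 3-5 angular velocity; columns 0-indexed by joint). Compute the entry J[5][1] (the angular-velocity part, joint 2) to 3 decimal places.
axis z_1 = (0.0000,0.0000,1.0000); lever o_n−o_1 = (-4.3301,-2.5000,2.0000)
cross product → J_v[:, 1] = (2.5000,-4.3301,0.0000)
J_ω[:, 1] = z_1
entry J[5][1] = 1.0000

1.000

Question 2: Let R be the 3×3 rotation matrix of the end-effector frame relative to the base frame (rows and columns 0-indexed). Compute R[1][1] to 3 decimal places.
End-effector y-axis (col 1 of R) = (0.5000,-0.8660,0.0000)
R[1][1] = -0.8660

-0.866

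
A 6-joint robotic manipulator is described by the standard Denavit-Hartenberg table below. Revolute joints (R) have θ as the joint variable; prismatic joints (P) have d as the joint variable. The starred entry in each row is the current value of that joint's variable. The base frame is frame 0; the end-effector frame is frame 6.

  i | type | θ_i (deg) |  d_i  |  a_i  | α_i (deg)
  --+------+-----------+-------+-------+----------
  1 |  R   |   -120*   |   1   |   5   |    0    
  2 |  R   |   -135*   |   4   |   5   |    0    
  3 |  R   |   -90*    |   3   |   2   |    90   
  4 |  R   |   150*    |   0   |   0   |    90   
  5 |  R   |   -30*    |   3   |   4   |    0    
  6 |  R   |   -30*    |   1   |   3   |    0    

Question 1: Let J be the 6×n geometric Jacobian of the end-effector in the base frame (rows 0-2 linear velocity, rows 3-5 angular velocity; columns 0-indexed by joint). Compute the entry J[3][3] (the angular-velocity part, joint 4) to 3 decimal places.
0.259

axis z_3 = (0.2588,-0.9659,0.0000); lever o_n−o_3 = (-3.4108,3.8464,5.9462)
cross product → J_v[:, 3] = (-5.7435,-1.5390,-2.2990)
J_ω[:, 3] = z_3
entry J[3][3] = 0.2588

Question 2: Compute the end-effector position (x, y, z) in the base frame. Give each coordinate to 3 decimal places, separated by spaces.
after link 1: o_1 = (-2.5000, -4.3301, 1.0000)
after link 2: o_2 = (-3.7941, 0.4995, 5.0000)
after link 3: o_3 = (-1.8622, 1.0171, 8.0000)
after link 4: o_4 = (-1.8622, 1.0171, 8.0000)
after link 5: o_5 = (-3.8288, 2.5608, 12.3301)
after link 6: o_6 = (-5.2730, 4.8635, 13.9462)

-5.273 4.864 13.946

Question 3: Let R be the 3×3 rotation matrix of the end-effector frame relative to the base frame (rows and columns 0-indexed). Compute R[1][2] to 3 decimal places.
0.129

End-effector z-axis (col 2 of R) = (0.4830,0.1294,0.8660)
R[1][2] = 0.1294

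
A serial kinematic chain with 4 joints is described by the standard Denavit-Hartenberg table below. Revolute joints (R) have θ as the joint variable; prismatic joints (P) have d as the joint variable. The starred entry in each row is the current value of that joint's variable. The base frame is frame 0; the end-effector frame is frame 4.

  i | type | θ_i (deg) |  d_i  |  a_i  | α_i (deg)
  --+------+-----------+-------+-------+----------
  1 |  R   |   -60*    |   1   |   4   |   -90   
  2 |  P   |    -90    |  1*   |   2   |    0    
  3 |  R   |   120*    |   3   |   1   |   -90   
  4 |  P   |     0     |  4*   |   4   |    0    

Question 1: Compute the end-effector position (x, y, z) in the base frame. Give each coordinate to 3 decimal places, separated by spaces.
6.629 -3.482 -2.964

after link 1: o_1 = (2.0000, -3.4641, 1.0000)
after link 2: o_2 = (2.8660, -2.9641, 3.0000)
after link 3: o_3 = (5.8971, -2.2141, 2.5000)
after link 4: o_4 = (6.6292, -3.4821, -2.9641)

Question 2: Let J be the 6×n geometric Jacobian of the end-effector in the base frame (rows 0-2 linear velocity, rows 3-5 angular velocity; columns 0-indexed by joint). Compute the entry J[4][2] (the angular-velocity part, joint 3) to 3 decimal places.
axis z_2 = (0.8660,0.5000,0.0000); lever o_n−o_2 = (3.7631,-0.5179,-5.9641)
cross product → J_v[:, 2] = (-2.9821,5.1651,-2.3301)
J_ω[:, 2] = z_2
entry J[4][2] = 0.5000

0.500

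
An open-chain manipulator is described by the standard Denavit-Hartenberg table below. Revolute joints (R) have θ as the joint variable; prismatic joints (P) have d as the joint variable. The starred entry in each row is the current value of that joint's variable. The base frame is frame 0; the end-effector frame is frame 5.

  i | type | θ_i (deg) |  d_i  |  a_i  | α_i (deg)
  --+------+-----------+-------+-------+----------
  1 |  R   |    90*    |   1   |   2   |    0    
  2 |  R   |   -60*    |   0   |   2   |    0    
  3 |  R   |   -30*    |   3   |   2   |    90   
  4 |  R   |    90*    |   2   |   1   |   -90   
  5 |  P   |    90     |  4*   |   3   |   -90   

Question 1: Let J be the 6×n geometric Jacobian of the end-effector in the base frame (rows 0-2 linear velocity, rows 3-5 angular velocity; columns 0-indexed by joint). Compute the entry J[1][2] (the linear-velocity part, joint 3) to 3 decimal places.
-2.000

axis z_2 = (0.0000,0.0000,1.0000); lever o_n−o_2 = (-2.0000,1.0000,4.0000)
cross product → J_v[:, 2] = (-1.0000,-2.0000,0.0000)
J_ω[:, 2] = z_2
entry J[1][2] = -2.0000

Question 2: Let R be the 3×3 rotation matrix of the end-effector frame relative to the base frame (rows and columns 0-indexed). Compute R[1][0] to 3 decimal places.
End-effector x-axis (col 0 of R) = (-0.0000,1.0000,0.0000)
R[1][0] = 1.0000

1.000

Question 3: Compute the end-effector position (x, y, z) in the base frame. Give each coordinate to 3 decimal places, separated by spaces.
after link 1: o_1 = (0.0000, 2.0000, 1.0000)
after link 2: o_2 = (1.7321, 3.0000, 1.0000)
after link 3: o_3 = (3.7321, 3.0000, 4.0000)
after link 4: o_4 = (3.7321, 1.0000, 5.0000)
after link 5: o_5 = (-0.2679, 4.0000, 5.0000)

-0.268 4.000 5.000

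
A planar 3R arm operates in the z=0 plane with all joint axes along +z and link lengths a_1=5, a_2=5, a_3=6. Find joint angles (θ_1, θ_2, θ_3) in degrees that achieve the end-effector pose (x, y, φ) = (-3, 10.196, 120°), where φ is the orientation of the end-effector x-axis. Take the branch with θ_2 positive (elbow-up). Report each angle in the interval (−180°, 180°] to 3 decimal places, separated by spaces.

wrist centre = target − a_3·(cos φ, sin φ) = (-0.0000, 4.9998)
cos θ_2 = (24.9985−5²−5²)/(2·5·5) = -0.5000; θ_2 = 120.0020° (elbow-up)
β = atan2(4.9998,-0.0000) = 90.0000°; ψ = atan2(4.3300,2.4998) = 60.0010°
θ_1 = β − ψ = 29.9990°
θ_3 = φ − θ_1 − θ_2 = -30.0010° (wrapped to (-180°,180°])

29.999 120.002 -30.001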